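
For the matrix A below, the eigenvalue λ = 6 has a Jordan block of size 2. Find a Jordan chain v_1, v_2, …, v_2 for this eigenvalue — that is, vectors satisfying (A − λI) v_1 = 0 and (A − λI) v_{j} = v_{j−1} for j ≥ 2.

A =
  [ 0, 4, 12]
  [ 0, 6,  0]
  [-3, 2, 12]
A Jordan chain for λ = 6 of length 2:
v_1 = (-6, 0, -3)ᵀ
v_2 = (1, 0, 0)ᵀ

Let N = A − (6)·I. We want v_2 with N^2 v_2 = 0 but N^1 v_2 ≠ 0; then v_{j-1} := N · v_j for j = 2, …, 2.

Pick v_2 = (1, 0, 0)ᵀ.
Then v_1 = N · v_2 = (-6, 0, -3)ᵀ.

Sanity check: (A − (6)·I) v_1 = (0, 0, 0)ᵀ = 0. ✓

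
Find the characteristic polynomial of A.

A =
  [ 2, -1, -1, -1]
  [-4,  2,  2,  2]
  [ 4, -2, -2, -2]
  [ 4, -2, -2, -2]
x^4

Expanding det(x·I − A) (e.g. by cofactor expansion or by noting that A is similar to its Jordan form J, which has the same characteristic polynomial as A) gives
  χ_A(x) = x^4
which factors as x^4. The eigenvalues (with algebraic multiplicities) are λ = 0 with multiplicity 4.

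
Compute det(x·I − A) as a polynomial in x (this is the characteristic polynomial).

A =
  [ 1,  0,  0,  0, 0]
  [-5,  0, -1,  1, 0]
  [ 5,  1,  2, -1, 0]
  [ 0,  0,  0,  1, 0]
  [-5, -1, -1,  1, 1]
x^5 - 5*x^4 + 10*x^3 - 10*x^2 + 5*x - 1

Expanding det(x·I − A) (e.g. by cofactor expansion or by noting that A is similar to its Jordan form J, which has the same characteristic polynomial as A) gives
  χ_A(x) = x^5 - 5*x^4 + 10*x^3 - 10*x^2 + 5*x - 1
which factors as (x - 1)^5. The eigenvalues (with algebraic multiplicities) are λ = 1 with multiplicity 5.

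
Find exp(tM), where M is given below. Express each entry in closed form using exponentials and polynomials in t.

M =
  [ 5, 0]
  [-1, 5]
e^{tM} =
  [exp(5*t), 0]
  [-t*exp(5*t), exp(5*t)]

Strategy: write M = P · J · P⁻¹ where J is a Jordan canonical form, so e^{tM} = P · e^{tJ} · P⁻¹, and e^{tJ} can be computed block-by-block.

M has Jordan form
J =
  [5, 1]
  [0, 5]
(up to reordering of blocks).

Per-block formulas:
  For a 2×2 Jordan block J_2(5): exp(t · J_2(5)) = e^(5t)·(I + t·N), where N is the 2×2 nilpotent shift.

After assembling e^{tJ} and conjugating by P, we get:

e^{tM} =
  [exp(5*t), 0]
  [-t*exp(5*t), exp(5*t)]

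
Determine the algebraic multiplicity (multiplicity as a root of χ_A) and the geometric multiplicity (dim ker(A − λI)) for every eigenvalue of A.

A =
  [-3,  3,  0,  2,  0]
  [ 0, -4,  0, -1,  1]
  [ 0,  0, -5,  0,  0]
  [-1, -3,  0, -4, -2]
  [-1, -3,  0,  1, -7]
λ = -5: alg = 3, geom = 2; λ = -4: alg = 2, geom = 2

Step 1 — factor the characteristic polynomial to read off the algebraic multiplicities:
  χ_A(x) = (x + 4)^2*(x + 5)^3

Step 2 — compute geometric multiplicities via the rank-nullity identity g(λ) = n − rank(A − λI):
  rank(A − (-5)·I) = 3, so dim ker(A − (-5)·I) = n − 3 = 2
  rank(A − (-4)·I) = 3, so dim ker(A − (-4)·I) = n − 3 = 2

Summary:
  λ = -5: algebraic multiplicity = 3, geometric multiplicity = 2
  λ = -4: algebraic multiplicity = 2, geometric multiplicity = 2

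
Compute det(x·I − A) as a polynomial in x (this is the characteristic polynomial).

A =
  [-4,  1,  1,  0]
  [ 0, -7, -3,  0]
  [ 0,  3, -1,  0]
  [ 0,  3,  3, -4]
x^4 + 16*x^3 + 96*x^2 + 256*x + 256

Expanding det(x·I − A) (e.g. by cofactor expansion or by noting that A is similar to its Jordan form J, which has the same characteristic polynomial as A) gives
  χ_A(x) = x^4 + 16*x^3 + 96*x^2 + 256*x + 256
which factors as (x + 4)^4. The eigenvalues (with algebraic multiplicities) are λ = -4 with multiplicity 4.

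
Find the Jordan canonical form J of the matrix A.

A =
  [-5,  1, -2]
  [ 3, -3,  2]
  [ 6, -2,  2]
J_2(-2) ⊕ J_1(-2)

The characteristic polynomial is
  det(x·I − A) = x^3 + 6*x^2 + 12*x + 8 = (x + 2)^3

Eigenvalues and multiplicities (the geometric multiplicity of λ is n − rank(A − λI), which equals the number of Jordan blocks for λ):
  λ = -2: algebraic multiplicity = 3, geometric multiplicity = 2

Determining the block sizes for each eigenvalue:
  λ = -2: 2 blocks summing to 3 forces exactly one block of size 2 and the rest size 1 → block sizes [2, 1]

Assembling the blocks gives a Jordan form
J =
  [-2,  1,  0]
  [ 0, -2,  0]
  [ 0,  0, -2]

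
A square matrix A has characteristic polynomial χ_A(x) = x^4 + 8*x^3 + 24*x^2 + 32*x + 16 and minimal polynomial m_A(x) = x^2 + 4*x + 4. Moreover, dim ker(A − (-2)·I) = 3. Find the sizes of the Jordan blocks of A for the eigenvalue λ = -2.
Block sizes for λ = -2: [2, 1, 1]

Step 1 — from the characteristic polynomial, algebraic multiplicity of λ = -2 is 4. From dim ker(A − (-2)·I) = 3, there are exactly 3 Jordan blocks for λ = -2.
Step 2 — from the minimal polynomial, the factor (x + 2)^2 tells us the largest block for λ = -2 has size 2.
Step 3 — with total size 4, 3 blocks, and largest block 2, the block sizes (in nonincreasing order) are [2, 1, 1].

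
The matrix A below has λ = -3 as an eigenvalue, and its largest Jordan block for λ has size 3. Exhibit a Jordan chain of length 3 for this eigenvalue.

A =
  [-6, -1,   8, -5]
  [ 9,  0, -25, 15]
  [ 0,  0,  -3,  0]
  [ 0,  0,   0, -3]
A Jordan chain for λ = -3 of length 3:
v_1 = (1, -3, 0, 0)ᵀ
v_2 = (8, -25, 0, 0)ᵀ
v_3 = (0, 0, 1, 0)ᵀ

Let N = A − (-3)·I. We want v_3 with N^3 v_3 = 0 but N^2 v_3 ≠ 0; then v_{j-1} := N · v_j for j = 3, …, 2.

Pick v_3 = (0, 0, 1, 0)ᵀ.
Then v_2 = N · v_3 = (8, -25, 0, 0)ᵀ.
Then v_1 = N · v_2 = (1, -3, 0, 0)ᵀ.

Sanity check: (A − (-3)·I) v_1 = (0, 0, 0, 0)ᵀ = 0. ✓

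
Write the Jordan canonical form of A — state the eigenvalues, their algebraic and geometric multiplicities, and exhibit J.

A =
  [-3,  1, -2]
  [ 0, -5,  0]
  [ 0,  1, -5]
J_2(-5) ⊕ J_1(-3)

The characteristic polynomial is
  det(x·I − A) = x^3 + 13*x^2 + 55*x + 75 = (x + 3)*(x + 5)^2

Eigenvalues and multiplicities (the geometric multiplicity of λ is n − rank(A − λI), which equals the number of Jordan blocks for λ):
  λ = -5: algebraic multiplicity = 2, geometric multiplicity = 1
  λ = -3: algebraic multiplicity = 1, geometric multiplicity = 1

Determining the block sizes for each eigenvalue:
  λ = -5: one block (gm = 1), so the single block has size am = 2 → block sizes [2]
  λ = -3: one block (gm = 1), so the single block has size am = 1 → block sizes [1]

Assembling the blocks gives a Jordan form
J =
  [-5,  1,  0]
  [ 0, -5,  0]
  [ 0,  0, -3]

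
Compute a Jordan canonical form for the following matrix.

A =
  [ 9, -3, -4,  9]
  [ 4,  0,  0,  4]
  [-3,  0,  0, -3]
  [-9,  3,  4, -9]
J_2(0) ⊕ J_2(0)

The characteristic polynomial is
  det(x·I − A) = x^4

Eigenvalues and multiplicities (the geometric multiplicity of λ is n − rank(A − λI), which equals the number of Jordan blocks for λ):
  λ = 0: algebraic multiplicity = 4, geometric multiplicity = 2

Determining the block sizes for each eigenvalue:
  λ = 0: with am = 4 and gm = 2, the partition is not yet determined (e.g. several partitions of 4 into 2 parts exist). Let N = A − (0)·I. Computing rank(N^1) = 2, rank(N^2) = 0; the number of blocks of size ≥ j is rank(N^{j−1}) − rank(N^j), giving [2, 2]. So we have 2 block(s) of size 2 → block sizes [2, 2]

Assembling the blocks gives a Jordan form
J =
  [0, 1, 0, 0]
  [0, 0, 0, 0]
  [0, 0, 0, 1]
  [0, 0, 0, 0]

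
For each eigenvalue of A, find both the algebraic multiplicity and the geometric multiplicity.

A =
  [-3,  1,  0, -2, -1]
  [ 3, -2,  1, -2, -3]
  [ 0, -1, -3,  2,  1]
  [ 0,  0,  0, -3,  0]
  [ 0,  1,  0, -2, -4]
λ = -3: alg = 5, geom = 3

Step 1 — factor the characteristic polynomial to read off the algebraic multiplicities:
  χ_A(x) = (x + 3)^5

Step 2 — compute geometric multiplicities via the rank-nullity identity g(λ) = n − rank(A − λI):
  rank(A − (-3)·I) = 2, so dim ker(A − (-3)·I) = n − 2 = 3

Summary:
  λ = -3: algebraic multiplicity = 5, geometric multiplicity = 3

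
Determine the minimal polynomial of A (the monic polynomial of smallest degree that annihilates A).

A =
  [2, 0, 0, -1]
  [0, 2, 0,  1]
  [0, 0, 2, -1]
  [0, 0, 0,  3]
x^2 - 5*x + 6

The characteristic polynomial is χ_A(x) = (x - 3)*(x - 2)^3, so the eigenvalues are known. The minimal polynomial is
  m_A(x) = Π_λ (x − λ)^{k_λ}
where k_λ is the size of the *largest* Jordan block for λ (equivalently, the smallest k with (A − λI)^k v = 0 for every generalised eigenvector v of λ).

  λ = 2: largest Jordan block has size 1, contributing (x − 2)
  λ = 3: largest Jordan block has size 1, contributing (x − 3)

So m_A(x) = (x - 3)*(x - 2) = x^2 - 5*x + 6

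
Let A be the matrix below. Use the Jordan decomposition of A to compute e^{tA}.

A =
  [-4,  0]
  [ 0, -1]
e^{tA} =
  [exp(-4*t), 0]
  [0, exp(-t)]

Strategy: write A = P · J · P⁻¹ where J is a Jordan canonical form, so e^{tA} = P · e^{tJ} · P⁻¹, and e^{tJ} can be computed block-by-block.

A has Jordan form
J =
  [-4,  0]
  [ 0, -1]
(up to reordering of blocks).

Per-block formulas:
  For a 1×1 block at λ = -1: exp(t · [-1]) = [e^(-1t)].
  For a 1×1 block at λ = -4: exp(t · [-4]) = [e^(-4t)].

After assembling e^{tJ} and conjugating by P, we get:

e^{tA} =
  [exp(-4*t), 0]
  [0, exp(-t)]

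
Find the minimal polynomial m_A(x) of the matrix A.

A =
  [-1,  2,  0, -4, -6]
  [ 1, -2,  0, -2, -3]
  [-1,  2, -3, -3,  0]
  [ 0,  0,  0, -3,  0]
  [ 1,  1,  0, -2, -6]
x^2 + 6*x + 9

The characteristic polynomial is χ_A(x) = (x + 3)^5, so the eigenvalues are known. The minimal polynomial is
  m_A(x) = Π_λ (x − λ)^{k_λ}
where k_λ is the size of the *largest* Jordan block for λ (equivalently, the smallest k with (A − λI)^k v = 0 for every generalised eigenvector v of λ).

  λ = -3: largest Jordan block has size 2, contributing (x + 3)^2

So m_A(x) = (x + 3)^2 = x^2 + 6*x + 9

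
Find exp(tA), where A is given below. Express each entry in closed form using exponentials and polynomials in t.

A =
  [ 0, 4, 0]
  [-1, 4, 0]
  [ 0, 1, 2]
e^{tA} =
  [-2*t*exp(2*t) + exp(2*t), 4*t*exp(2*t), 0]
  [-t*exp(2*t), 2*t*exp(2*t) + exp(2*t), 0]
  [-t^2*exp(2*t)/2, t^2*exp(2*t) + t*exp(2*t), exp(2*t)]

Strategy: write A = P · J · P⁻¹ where J is a Jordan canonical form, so e^{tA} = P · e^{tJ} · P⁻¹, and e^{tJ} can be computed block-by-block.

A has Jordan form
J =
  [2, 1, 0]
  [0, 2, 1]
  [0, 0, 2]
(up to reordering of blocks).

Per-block formulas:
  For a 3×3 Jordan block J_3(2): exp(t · J_3(2)) = e^(2t)·(I + t·N + (t^2/2)·N^2), where N is the 3×3 nilpotent shift.

After assembling e^{tJ} and conjugating by P, we get:

e^{tA} =
  [-2*t*exp(2*t) + exp(2*t), 4*t*exp(2*t), 0]
  [-t*exp(2*t), 2*t*exp(2*t) + exp(2*t), 0]
  [-t^2*exp(2*t)/2, t^2*exp(2*t) + t*exp(2*t), exp(2*t)]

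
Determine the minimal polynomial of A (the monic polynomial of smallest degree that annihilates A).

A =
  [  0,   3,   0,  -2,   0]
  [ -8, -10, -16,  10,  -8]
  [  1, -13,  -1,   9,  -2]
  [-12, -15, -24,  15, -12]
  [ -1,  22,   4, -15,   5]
x^4 - 6*x^3 + 9*x^2

The characteristic polynomial is χ_A(x) = x^2*(x - 3)^3, so the eigenvalues are known. The minimal polynomial is
  m_A(x) = Π_λ (x − λ)^{k_λ}
where k_λ is the size of the *largest* Jordan block for λ (equivalently, the smallest k with (A − λI)^k v = 0 for every generalised eigenvector v of λ).

  λ = 0: largest Jordan block has size 2, contributing (x − 0)^2
  λ = 3: largest Jordan block has size 2, contributing (x − 3)^2

So m_A(x) = x^2*(x - 3)^2 = x^4 - 6*x^3 + 9*x^2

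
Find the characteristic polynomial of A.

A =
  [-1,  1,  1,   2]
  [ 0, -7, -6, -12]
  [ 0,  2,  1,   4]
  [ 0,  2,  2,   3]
x^4 + 4*x^3 + 6*x^2 + 4*x + 1

Expanding det(x·I − A) (e.g. by cofactor expansion or by noting that A is similar to its Jordan form J, which has the same characteristic polynomial as A) gives
  χ_A(x) = x^4 + 4*x^3 + 6*x^2 + 4*x + 1
which factors as (x + 1)^4. The eigenvalues (with algebraic multiplicities) are λ = -1 with multiplicity 4.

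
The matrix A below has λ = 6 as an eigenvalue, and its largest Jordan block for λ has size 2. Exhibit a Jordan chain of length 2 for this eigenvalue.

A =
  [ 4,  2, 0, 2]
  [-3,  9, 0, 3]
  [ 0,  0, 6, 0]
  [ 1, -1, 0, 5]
A Jordan chain for λ = 6 of length 2:
v_1 = (-2, -3, 0, 1)ᵀ
v_2 = (1, 0, 0, 0)ᵀ

Let N = A − (6)·I. We want v_2 with N^2 v_2 = 0 but N^1 v_2 ≠ 0; then v_{j-1} := N · v_j for j = 2, …, 2.

Pick v_2 = (1, 0, 0, 0)ᵀ.
Then v_1 = N · v_2 = (-2, -3, 0, 1)ᵀ.

Sanity check: (A − (6)·I) v_1 = (0, 0, 0, 0)ᵀ = 0. ✓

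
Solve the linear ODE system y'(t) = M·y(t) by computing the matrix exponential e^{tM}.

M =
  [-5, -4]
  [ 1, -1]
e^{tM} =
  [-2*t*exp(-3*t) + exp(-3*t), -4*t*exp(-3*t)]
  [t*exp(-3*t), 2*t*exp(-3*t) + exp(-3*t)]

Strategy: write M = P · J · P⁻¹ where J is a Jordan canonical form, so e^{tM} = P · e^{tJ} · P⁻¹, and e^{tJ} can be computed block-by-block.

M has Jordan form
J =
  [-3,  1]
  [ 0, -3]
(up to reordering of blocks).

Per-block formulas:
  For a 2×2 Jordan block J_2(-3): exp(t · J_2(-3)) = e^(-3t)·(I + t·N), where N is the 2×2 nilpotent shift.

After assembling e^{tJ} and conjugating by P, we get:

e^{tM} =
  [-2*t*exp(-3*t) + exp(-3*t), -4*t*exp(-3*t)]
  [t*exp(-3*t), 2*t*exp(-3*t) + exp(-3*t)]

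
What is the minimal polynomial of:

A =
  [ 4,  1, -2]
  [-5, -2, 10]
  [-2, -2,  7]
x^2 - 6*x + 9

The characteristic polynomial is χ_A(x) = (x - 3)^3, so the eigenvalues are known. The minimal polynomial is
  m_A(x) = Π_λ (x − λ)^{k_λ}
where k_λ is the size of the *largest* Jordan block for λ (equivalently, the smallest k with (A − λI)^k v = 0 for every generalised eigenvector v of λ).

  λ = 3: largest Jordan block has size 2, contributing (x − 3)^2

So m_A(x) = (x - 3)^2 = x^2 - 6*x + 9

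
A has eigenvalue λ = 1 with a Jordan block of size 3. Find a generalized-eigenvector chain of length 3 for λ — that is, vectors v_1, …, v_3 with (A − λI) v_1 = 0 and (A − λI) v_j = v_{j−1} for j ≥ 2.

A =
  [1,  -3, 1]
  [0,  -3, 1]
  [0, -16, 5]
A Jordan chain for λ = 1 of length 3:
v_1 = (-4, 0, 0)ᵀ
v_2 = (-3, -4, -16)ᵀ
v_3 = (0, 1, 0)ᵀ

Let N = A − (1)·I. We want v_3 with N^3 v_3 = 0 but N^2 v_3 ≠ 0; then v_{j-1} := N · v_j for j = 3, …, 2.

Pick v_3 = (0, 1, 0)ᵀ.
Then v_2 = N · v_3 = (-3, -4, -16)ᵀ.
Then v_1 = N · v_2 = (-4, 0, 0)ᵀ.

Sanity check: (A − (1)·I) v_1 = (0, 0, 0)ᵀ = 0. ✓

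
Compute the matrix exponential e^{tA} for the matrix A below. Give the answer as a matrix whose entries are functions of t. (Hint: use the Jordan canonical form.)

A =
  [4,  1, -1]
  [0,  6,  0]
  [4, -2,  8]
e^{tA} =
  [-2*t*exp(6*t) + exp(6*t), t*exp(6*t), -t*exp(6*t)]
  [0, exp(6*t), 0]
  [4*t*exp(6*t), -2*t*exp(6*t), 2*t*exp(6*t) + exp(6*t)]

Strategy: write A = P · J · P⁻¹ where J is a Jordan canonical form, so e^{tA} = P · e^{tJ} · P⁻¹, and e^{tJ} can be computed block-by-block.

A has Jordan form
J =
  [6, 1, 0]
  [0, 6, 0]
  [0, 0, 6]
(up to reordering of blocks).

Per-block formulas:
  For a 2×2 Jordan block J_2(6): exp(t · J_2(6)) = e^(6t)·(I + t·N), where N is the 2×2 nilpotent shift.
  For a 1×1 block at λ = 6: exp(t · [6]) = [e^(6t)].

After assembling e^{tJ} and conjugating by P, we get:

e^{tA} =
  [-2*t*exp(6*t) + exp(6*t), t*exp(6*t), -t*exp(6*t)]
  [0, exp(6*t), 0]
  [4*t*exp(6*t), -2*t*exp(6*t), 2*t*exp(6*t) + exp(6*t)]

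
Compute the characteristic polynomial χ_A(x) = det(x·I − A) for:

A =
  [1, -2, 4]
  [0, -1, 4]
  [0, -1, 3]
x^3 - 3*x^2 + 3*x - 1

Expanding det(x·I − A) (e.g. by cofactor expansion or by noting that A is similar to its Jordan form J, which has the same characteristic polynomial as A) gives
  χ_A(x) = x^3 - 3*x^2 + 3*x - 1
which factors as (x - 1)^3. The eigenvalues (with algebraic multiplicities) are λ = 1 with multiplicity 3.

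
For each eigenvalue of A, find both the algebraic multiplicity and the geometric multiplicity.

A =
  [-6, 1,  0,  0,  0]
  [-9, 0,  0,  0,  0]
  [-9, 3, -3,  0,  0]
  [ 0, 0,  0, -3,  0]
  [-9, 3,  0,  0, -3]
λ = -3: alg = 5, geom = 4

Step 1 — factor the characteristic polynomial to read off the algebraic multiplicities:
  χ_A(x) = (x + 3)^5

Step 2 — compute geometric multiplicities via the rank-nullity identity g(λ) = n − rank(A − λI):
  rank(A − (-3)·I) = 1, so dim ker(A − (-3)·I) = n − 1 = 4

Summary:
  λ = -3: algebraic multiplicity = 5, geometric multiplicity = 4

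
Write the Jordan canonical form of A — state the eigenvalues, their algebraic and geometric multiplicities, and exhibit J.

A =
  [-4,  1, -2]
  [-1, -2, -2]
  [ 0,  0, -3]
J_2(-3) ⊕ J_1(-3)

The characteristic polynomial is
  det(x·I − A) = x^3 + 9*x^2 + 27*x + 27 = (x + 3)^3

Eigenvalues and multiplicities (the geometric multiplicity of λ is n − rank(A − λI), which equals the number of Jordan blocks for λ):
  λ = -3: algebraic multiplicity = 3, geometric multiplicity = 2

Determining the block sizes for each eigenvalue:
  λ = -3: 2 blocks summing to 3 forces exactly one block of size 2 and the rest size 1 → block sizes [2, 1]

Assembling the blocks gives a Jordan form
J =
  [-3,  1,  0]
  [ 0, -3,  0]
  [ 0,  0, -3]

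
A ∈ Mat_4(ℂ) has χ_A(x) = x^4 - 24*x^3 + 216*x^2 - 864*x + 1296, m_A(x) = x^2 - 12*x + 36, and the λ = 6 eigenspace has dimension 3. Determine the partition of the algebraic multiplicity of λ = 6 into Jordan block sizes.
Block sizes for λ = 6: [2, 1, 1]

Step 1 — from the characteristic polynomial, algebraic multiplicity of λ = 6 is 4. From dim ker(A − (6)·I) = 3, there are exactly 3 Jordan blocks for λ = 6.
Step 2 — from the minimal polynomial, the factor (x − 6)^2 tells us the largest block for λ = 6 has size 2.
Step 3 — with total size 4, 3 blocks, and largest block 2, the block sizes (in nonincreasing order) are [2, 1, 1].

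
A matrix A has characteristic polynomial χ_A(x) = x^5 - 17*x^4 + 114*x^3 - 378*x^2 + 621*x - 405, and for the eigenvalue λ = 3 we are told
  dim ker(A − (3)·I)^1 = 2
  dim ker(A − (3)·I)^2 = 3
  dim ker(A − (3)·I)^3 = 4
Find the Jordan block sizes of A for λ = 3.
Block sizes for λ = 3: [3, 1]

From the dimensions of kernels of powers, the number of Jordan blocks of size at least j is d_j − d_{j−1} where d_j = dim ker(N^j) (with d_0 = 0). Computing the differences gives [2, 1, 1].
The number of blocks of size exactly k is (#blocks of size ≥ k) − (#blocks of size ≥ k + 1), so the partition is: 1 block(s) of size 1, 1 block(s) of size 3.
In nonincreasing order the block sizes are [3, 1].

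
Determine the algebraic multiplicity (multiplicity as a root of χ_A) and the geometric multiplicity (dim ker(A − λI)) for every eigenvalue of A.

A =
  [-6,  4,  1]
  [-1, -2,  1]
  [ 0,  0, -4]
λ = -4: alg = 3, geom = 1

Step 1 — factor the characteristic polynomial to read off the algebraic multiplicities:
  χ_A(x) = (x + 4)^3

Step 2 — compute geometric multiplicities via the rank-nullity identity g(λ) = n − rank(A − λI):
  rank(A − (-4)·I) = 2, so dim ker(A − (-4)·I) = n − 2 = 1

Summary:
  λ = -4: algebraic multiplicity = 3, geometric multiplicity = 1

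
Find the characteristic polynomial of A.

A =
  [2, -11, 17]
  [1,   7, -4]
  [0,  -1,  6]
x^3 - 15*x^2 + 75*x - 125

Expanding det(x·I − A) (e.g. by cofactor expansion or by noting that A is similar to its Jordan form J, which has the same characteristic polynomial as A) gives
  χ_A(x) = x^3 - 15*x^2 + 75*x - 125
which factors as (x - 5)^3. The eigenvalues (with algebraic multiplicities) are λ = 5 with multiplicity 3.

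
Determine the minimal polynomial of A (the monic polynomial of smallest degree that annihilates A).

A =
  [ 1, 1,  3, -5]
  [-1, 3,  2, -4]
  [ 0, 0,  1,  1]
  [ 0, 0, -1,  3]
x^3 - 6*x^2 + 12*x - 8

The characteristic polynomial is χ_A(x) = (x - 2)^4, so the eigenvalues are known. The minimal polynomial is
  m_A(x) = Π_λ (x − λ)^{k_λ}
where k_λ is the size of the *largest* Jordan block for λ (equivalently, the smallest k with (A − λI)^k v = 0 for every generalised eigenvector v of λ).

  λ = 2: largest Jordan block has size 3, contributing (x − 2)^3

So m_A(x) = (x - 2)^3 = x^3 - 6*x^2 + 12*x - 8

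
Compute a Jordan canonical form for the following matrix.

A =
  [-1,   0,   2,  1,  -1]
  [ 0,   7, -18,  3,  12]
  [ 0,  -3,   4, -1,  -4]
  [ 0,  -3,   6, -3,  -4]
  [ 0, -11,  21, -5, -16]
J_3(-2) ⊕ J_1(-2) ⊕ J_1(-1)

The characteristic polynomial is
  det(x·I − A) = x^5 + 9*x^4 + 32*x^3 + 56*x^2 + 48*x + 16 = (x + 1)*(x + 2)^4

Eigenvalues and multiplicities (the geometric multiplicity of λ is n − rank(A − λI), which equals the number of Jordan blocks for λ):
  λ = -2: algebraic multiplicity = 4, geometric multiplicity = 2
  λ = -1: algebraic multiplicity = 1, geometric multiplicity = 1

Determining the block sizes for each eigenvalue:
  λ = -2: with am = 4 and gm = 2, the partition is not yet determined (e.g. several partitions of 4 into 2 parts exist). Let N = A − (-2)·I. Computing rank(N^1) = 3, rank(N^2) = 2, rank(N^3) = 1; the number of blocks of size ≥ j is rank(N^{j−1}) − rank(N^j), giving [2, 1, 1]. So we have 1 block(s) of size 3, 1 block(s) of size 1 → block sizes [3, 1]
  λ = -1: one block (gm = 1), so the single block has size am = 1 → block sizes [1]

Assembling the blocks gives a Jordan form
J =
  [-2,  1,  0,  0,  0]
  [ 0, -2,  1,  0,  0]
  [ 0,  0, -2,  0,  0]
  [ 0,  0,  0, -2,  0]
  [ 0,  0,  0,  0, -1]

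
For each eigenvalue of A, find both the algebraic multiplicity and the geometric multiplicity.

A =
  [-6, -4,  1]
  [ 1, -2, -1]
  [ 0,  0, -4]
λ = -4: alg = 3, geom = 1

Step 1 — factor the characteristic polynomial to read off the algebraic multiplicities:
  χ_A(x) = (x + 4)^3

Step 2 — compute geometric multiplicities via the rank-nullity identity g(λ) = n − rank(A − λI):
  rank(A − (-4)·I) = 2, so dim ker(A − (-4)·I) = n − 2 = 1

Summary:
  λ = -4: algebraic multiplicity = 3, geometric multiplicity = 1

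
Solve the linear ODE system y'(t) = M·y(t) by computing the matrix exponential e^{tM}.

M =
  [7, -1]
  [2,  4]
e^{tM} =
  [2*exp(6*t) - exp(5*t), -exp(6*t) + exp(5*t)]
  [2*exp(6*t) - 2*exp(5*t), -exp(6*t) + 2*exp(5*t)]

Strategy: write M = P · J · P⁻¹ where J is a Jordan canonical form, so e^{tM} = P · e^{tJ} · P⁻¹, and e^{tJ} can be computed block-by-block.

M has Jordan form
J =
  [5, 0]
  [0, 6]
(up to reordering of blocks).

Per-block formulas:
  For a 1×1 block at λ = 5: exp(t · [5]) = [e^(5t)].
  For a 1×1 block at λ = 6: exp(t · [6]) = [e^(6t)].

After assembling e^{tJ} and conjugating by P, we get:

e^{tM} =
  [2*exp(6*t) - exp(5*t), -exp(6*t) + exp(5*t)]
  [2*exp(6*t) - 2*exp(5*t), -exp(6*t) + 2*exp(5*t)]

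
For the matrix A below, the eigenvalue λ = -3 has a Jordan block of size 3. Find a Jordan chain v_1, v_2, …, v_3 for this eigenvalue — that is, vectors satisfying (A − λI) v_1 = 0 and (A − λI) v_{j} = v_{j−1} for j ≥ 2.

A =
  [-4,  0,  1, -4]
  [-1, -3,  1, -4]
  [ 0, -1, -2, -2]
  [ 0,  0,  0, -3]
A Jordan chain for λ = -3 of length 3:
v_1 = (1, 1, 1, 0)ᵀ
v_2 = (-1, -1, 0, 0)ᵀ
v_3 = (1, 0, 0, 0)ᵀ

Let N = A − (-3)·I. We want v_3 with N^3 v_3 = 0 but N^2 v_3 ≠ 0; then v_{j-1} := N · v_j for j = 3, …, 2.

Pick v_3 = (1, 0, 0, 0)ᵀ.
Then v_2 = N · v_3 = (-1, -1, 0, 0)ᵀ.
Then v_1 = N · v_2 = (1, 1, 1, 0)ᵀ.

Sanity check: (A − (-3)·I) v_1 = (0, 0, 0, 0)ᵀ = 0. ✓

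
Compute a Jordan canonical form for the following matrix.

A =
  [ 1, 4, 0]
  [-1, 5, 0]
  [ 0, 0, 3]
J_2(3) ⊕ J_1(3)

The characteristic polynomial is
  det(x·I − A) = x^3 - 9*x^2 + 27*x - 27 = (x - 3)^3

Eigenvalues and multiplicities (the geometric multiplicity of λ is n − rank(A − λI), which equals the number of Jordan blocks for λ):
  λ = 3: algebraic multiplicity = 3, geometric multiplicity = 2

Determining the block sizes for each eigenvalue:
  λ = 3: 2 blocks summing to 3 forces exactly one block of size 2 and the rest size 1 → block sizes [2, 1]

Assembling the blocks gives a Jordan form
J =
  [3, 1, 0]
  [0, 3, 0]
  [0, 0, 3]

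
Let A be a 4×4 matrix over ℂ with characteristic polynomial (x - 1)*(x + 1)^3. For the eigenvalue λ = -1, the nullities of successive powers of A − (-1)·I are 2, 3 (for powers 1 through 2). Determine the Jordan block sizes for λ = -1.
Block sizes for λ = -1: [2, 1]

From the dimensions of kernels of powers, the number of Jordan blocks of size at least j is d_j − d_{j−1} where d_j = dim ker(N^j) (with d_0 = 0). Computing the differences gives [2, 1].
The number of blocks of size exactly k is (#blocks of size ≥ k) − (#blocks of size ≥ k + 1), so the partition is: 1 block(s) of size 1, 1 block(s) of size 2.
In nonincreasing order the block sizes are [2, 1].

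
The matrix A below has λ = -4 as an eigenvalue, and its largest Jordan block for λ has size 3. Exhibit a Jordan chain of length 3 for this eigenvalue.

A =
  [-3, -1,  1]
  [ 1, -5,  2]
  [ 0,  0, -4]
A Jordan chain for λ = -4 of length 3:
v_1 = (-1, -1, 0)ᵀ
v_2 = (1, 2, 0)ᵀ
v_3 = (0, 0, 1)ᵀ

Let N = A − (-4)·I. We want v_3 with N^3 v_3 = 0 but N^2 v_3 ≠ 0; then v_{j-1} := N · v_j for j = 3, …, 2.

Pick v_3 = (0, 0, 1)ᵀ.
Then v_2 = N · v_3 = (1, 2, 0)ᵀ.
Then v_1 = N · v_2 = (-1, -1, 0)ᵀ.

Sanity check: (A − (-4)·I) v_1 = (0, 0, 0)ᵀ = 0. ✓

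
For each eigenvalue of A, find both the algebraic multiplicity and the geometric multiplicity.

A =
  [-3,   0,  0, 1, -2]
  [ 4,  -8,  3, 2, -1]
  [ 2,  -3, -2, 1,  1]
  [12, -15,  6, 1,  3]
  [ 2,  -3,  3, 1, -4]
λ = -5: alg = 2, geom = 2; λ = -2: alg = 3, geom = 2

Step 1 — factor the characteristic polynomial to read off the algebraic multiplicities:
  χ_A(x) = (x + 2)^3*(x + 5)^2

Step 2 — compute geometric multiplicities via the rank-nullity identity g(λ) = n − rank(A − λI):
  rank(A − (-5)·I) = 3, so dim ker(A − (-5)·I) = n − 3 = 2
  rank(A − (-2)·I) = 3, so dim ker(A − (-2)·I) = n − 3 = 2

Summary:
  λ = -5: algebraic multiplicity = 2, geometric multiplicity = 2
  λ = -2: algebraic multiplicity = 3, geometric multiplicity = 2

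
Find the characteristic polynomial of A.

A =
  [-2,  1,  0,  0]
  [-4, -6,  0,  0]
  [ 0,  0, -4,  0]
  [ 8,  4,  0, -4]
x^4 + 16*x^3 + 96*x^2 + 256*x + 256

Expanding det(x·I − A) (e.g. by cofactor expansion or by noting that A is similar to its Jordan form J, which has the same characteristic polynomial as A) gives
  χ_A(x) = x^4 + 16*x^3 + 96*x^2 + 256*x + 256
which factors as (x + 4)^4. The eigenvalues (with algebraic multiplicities) are λ = -4 with multiplicity 4.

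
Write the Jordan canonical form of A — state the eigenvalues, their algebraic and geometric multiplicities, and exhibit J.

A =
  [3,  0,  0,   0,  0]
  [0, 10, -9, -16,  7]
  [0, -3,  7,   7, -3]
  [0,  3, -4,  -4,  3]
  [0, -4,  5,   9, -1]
J_2(3) ⊕ J_2(3) ⊕ J_1(3)

The characteristic polynomial is
  det(x·I − A) = x^5 - 15*x^4 + 90*x^3 - 270*x^2 + 405*x - 243 = (x - 3)^5

Eigenvalues and multiplicities (the geometric multiplicity of λ is n − rank(A − λI), which equals the number of Jordan blocks for λ):
  λ = 3: algebraic multiplicity = 5, geometric multiplicity = 3

Determining the block sizes for each eigenvalue:
  λ = 3: with am = 5 and gm = 3, the partition is not yet determined (e.g. several partitions of 5 into 3 parts exist). Let N = A − (3)·I. Computing rank(N^1) = 2, rank(N^2) = 0; the number of blocks of size ≥ j is rank(N^{j−1}) − rank(N^j), giving [3, 2]. So we have 2 block(s) of size 2, 1 block(s) of size 1 → block sizes [2, 2, 1]

Assembling the blocks gives a Jordan form
J =
  [3, 1, 0, 0, 0]
  [0, 3, 0, 0, 0]
  [0, 0, 3, 1, 0]
  [0, 0, 0, 3, 0]
  [0, 0, 0, 0, 3]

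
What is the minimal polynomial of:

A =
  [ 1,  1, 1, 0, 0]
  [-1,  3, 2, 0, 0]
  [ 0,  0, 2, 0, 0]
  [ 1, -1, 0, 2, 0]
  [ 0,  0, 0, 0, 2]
x^3 - 6*x^2 + 12*x - 8

The characteristic polynomial is χ_A(x) = (x - 2)^5, so the eigenvalues are known. The minimal polynomial is
  m_A(x) = Π_λ (x − λ)^{k_λ}
where k_λ is the size of the *largest* Jordan block for λ (equivalently, the smallest k with (A − λI)^k v = 0 for every generalised eigenvector v of λ).

  λ = 2: largest Jordan block has size 3, contributing (x − 2)^3

So m_A(x) = (x - 2)^3 = x^3 - 6*x^2 + 12*x - 8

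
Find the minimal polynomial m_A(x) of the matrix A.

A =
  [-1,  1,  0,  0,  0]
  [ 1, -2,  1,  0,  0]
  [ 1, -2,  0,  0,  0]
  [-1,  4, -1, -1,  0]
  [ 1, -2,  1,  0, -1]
x^3 + 3*x^2 + 3*x + 1

The characteristic polynomial is χ_A(x) = (x + 1)^5, so the eigenvalues are known. The minimal polynomial is
  m_A(x) = Π_λ (x − λ)^{k_λ}
where k_λ is the size of the *largest* Jordan block for λ (equivalently, the smallest k with (A − λI)^k v = 0 for every generalised eigenvector v of λ).

  λ = -1: largest Jordan block has size 3, contributing (x + 1)^3

So m_A(x) = (x + 1)^3 = x^3 + 3*x^2 + 3*x + 1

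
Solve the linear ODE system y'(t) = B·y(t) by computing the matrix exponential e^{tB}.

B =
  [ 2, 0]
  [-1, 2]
e^{tB} =
  [exp(2*t), 0]
  [-t*exp(2*t), exp(2*t)]

Strategy: write B = P · J · P⁻¹ where J is a Jordan canonical form, so e^{tB} = P · e^{tJ} · P⁻¹, and e^{tJ} can be computed block-by-block.

B has Jordan form
J =
  [2, 1]
  [0, 2]
(up to reordering of blocks).

Per-block formulas:
  For a 2×2 Jordan block J_2(2): exp(t · J_2(2)) = e^(2t)·(I + t·N), where N is the 2×2 nilpotent shift.

After assembling e^{tJ} and conjugating by P, we get:

e^{tB} =
  [exp(2*t), 0]
  [-t*exp(2*t), exp(2*t)]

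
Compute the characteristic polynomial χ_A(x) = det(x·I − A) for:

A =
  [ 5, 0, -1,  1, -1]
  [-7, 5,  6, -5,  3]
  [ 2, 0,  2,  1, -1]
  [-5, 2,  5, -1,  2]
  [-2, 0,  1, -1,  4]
x^5 - 15*x^4 + 90*x^3 - 270*x^2 + 405*x - 243

Expanding det(x·I − A) (e.g. by cofactor expansion or by noting that A is similar to its Jordan form J, which has the same characteristic polynomial as A) gives
  χ_A(x) = x^5 - 15*x^4 + 90*x^3 - 270*x^2 + 405*x - 243
which factors as (x - 3)^5. The eigenvalues (with algebraic multiplicities) are λ = 3 with multiplicity 5.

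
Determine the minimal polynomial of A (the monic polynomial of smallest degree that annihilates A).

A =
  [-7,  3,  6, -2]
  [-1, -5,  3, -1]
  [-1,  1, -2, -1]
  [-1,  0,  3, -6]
x^3 + 15*x^2 + 75*x + 125

The characteristic polynomial is χ_A(x) = (x + 5)^4, so the eigenvalues are known. The minimal polynomial is
  m_A(x) = Π_λ (x − λ)^{k_λ}
where k_λ is the size of the *largest* Jordan block for λ (equivalently, the smallest k with (A − λI)^k v = 0 for every generalised eigenvector v of λ).

  λ = -5: largest Jordan block has size 3, contributing (x + 5)^3

So m_A(x) = (x + 5)^3 = x^3 + 15*x^2 + 75*x + 125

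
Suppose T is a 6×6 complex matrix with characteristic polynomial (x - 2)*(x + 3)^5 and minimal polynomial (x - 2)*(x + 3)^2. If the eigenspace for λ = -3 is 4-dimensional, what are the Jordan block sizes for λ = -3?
Block sizes for λ = -3: [2, 1, 1, 1]

Step 1 — from the characteristic polynomial, algebraic multiplicity of λ = -3 is 5. From dim ker(T − (-3)·I) = 4, there are exactly 4 Jordan blocks for λ = -3.
Step 2 — from the minimal polynomial, the factor (x + 3)^2 tells us the largest block for λ = -3 has size 2.
Step 3 — with total size 5, 4 blocks, and largest block 2, the block sizes (in nonincreasing order) are [2, 1, 1, 1].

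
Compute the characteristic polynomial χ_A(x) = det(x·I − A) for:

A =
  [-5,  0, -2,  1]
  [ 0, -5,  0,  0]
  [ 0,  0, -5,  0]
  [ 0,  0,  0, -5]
x^4 + 20*x^3 + 150*x^2 + 500*x + 625

Expanding det(x·I − A) (e.g. by cofactor expansion or by noting that A is similar to its Jordan form J, which has the same characteristic polynomial as A) gives
  χ_A(x) = x^4 + 20*x^3 + 150*x^2 + 500*x + 625
which factors as (x + 5)^4. The eigenvalues (with algebraic multiplicities) are λ = -5 with multiplicity 4.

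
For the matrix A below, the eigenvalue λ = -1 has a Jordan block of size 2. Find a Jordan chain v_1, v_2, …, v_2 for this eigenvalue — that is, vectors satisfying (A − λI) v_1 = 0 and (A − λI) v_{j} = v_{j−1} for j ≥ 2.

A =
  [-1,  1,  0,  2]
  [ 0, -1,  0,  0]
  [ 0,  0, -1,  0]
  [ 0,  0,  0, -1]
A Jordan chain for λ = -1 of length 2:
v_1 = (1, 0, 0, 0)ᵀ
v_2 = (0, 1, 0, 0)ᵀ

Let N = A − (-1)·I. We want v_2 with N^2 v_2 = 0 but N^1 v_2 ≠ 0; then v_{j-1} := N · v_j for j = 2, …, 2.

Pick v_2 = (0, 1, 0, 0)ᵀ.
Then v_1 = N · v_2 = (1, 0, 0, 0)ᵀ.

Sanity check: (A − (-1)·I) v_1 = (0, 0, 0, 0)ᵀ = 0. ✓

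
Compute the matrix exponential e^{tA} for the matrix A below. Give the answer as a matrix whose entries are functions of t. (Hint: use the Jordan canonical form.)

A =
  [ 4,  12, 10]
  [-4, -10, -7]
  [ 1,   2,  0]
e^{tA} =
  [-t^2*exp(-2*t) + 6*t*exp(-2*t) + exp(-2*t), -2*t^2*exp(-2*t) + 12*t*exp(-2*t), -2*t^2*exp(-2*t) + 10*t*exp(-2*t)]
  [t^2*exp(-2*t)/2 - 4*t*exp(-2*t), t^2*exp(-2*t) - 8*t*exp(-2*t) + exp(-2*t), t^2*exp(-2*t) - 7*t*exp(-2*t)]
  [t*exp(-2*t), 2*t*exp(-2*t), 2*t*exp(-2*t) + exp(-2*t)]

Strategy: write A = P · J · P⁻¹ where J is a Jordan canonical form, so e^{tA} = P · e^{tJ} · P⁻¹, and e^{tJ} can be computed block-by-block.

A has Jordan form
J =
  [-2,  1,  0]
  [ 0, -2,  1]
  [ 0,  0, -2]
(up to reordering of blocks).

Per-block formulas:
  For a 3×3 Jordan block J_3(-2): exp(t · J_3(-2)) = e^(-2t)·(I + t·N + (t^2/2)·N^2), where N is the 3×3 nilpotent shift.

After assembling e^{tJ} and conjugating by P, we get:

e^{tA} =
  [-t^2*exp(-2*t) + 6*t*exp(-2*t) + exp(-2*t), -2*t^2*exp(-2*t) + 12*t*exp(-2*t), -2*t^2*exp(-2*t) + 10*t*exp(-2*t)]
  [t^2*exp(-2*t)/2 - 4*t*exp(-2*t), t^2*exp(-2*t) - 8*t*exp(-2*t) + exp(-2*t), t^2*exp(-2*t) - 7*t*exp(-2*t)]
  [t*exp(-2*t), 2*t*exp(-2*t), 2*t*exp(-2*t) + exp(-2*t)]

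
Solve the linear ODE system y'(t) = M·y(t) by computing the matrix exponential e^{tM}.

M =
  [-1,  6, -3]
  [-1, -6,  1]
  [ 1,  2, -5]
e^{tM} =
  [3*t*exp(-4*t) + exp(-4*t), 6*t*exp(-4*t), -3*t*exp(-4*t)]
  [-t*exp(-4*t), -2*t*exp(-4*t) + exp(-4*t), t*exp(-4*t)]
  [t*exp(-4*t), 2*t*exp(-4*t), -t*exp(-4*t) + exp(-4*t)]

Strategy: write M = P · J · P⁻¹ where J is a Jordan canonical form, so e^{tM} = P · e^{tJ} · P⁻¹, and e^{tJ} can be computed block-by-block.

M has Jordan form
J =
  [-4,  1,  0]
  [ 0, -4,  0]
  [ 0,  0, -4]
(up to reordering of blocks).

Per-block formulas:
  For a 1×1 block at λ = -4: exp(t · [-4]) = [e^(-4t)].
  For a 2×2 Jordan block J_2(-4): exp(t · J_2(-4)) = e^(-4t)·(I + t·N), where N is the 2×2 nilpotent shift.

After assembling e^{tJ} and conjugating by P, we get:

e^{tM} =
  [3*t*exp(-4*t) + exp(-4*t), 6*t*exp(-4*t), -3*t*exp(-4*t)]
  [-t*exp(-4*t), -2*t*exp(-4*t) + exp(-4*t), t*exp(-4*t)]
  [t*exp(-4*t), 2*t*exp(-4*t), -t*exp(-4*t) + exp(-4*t)]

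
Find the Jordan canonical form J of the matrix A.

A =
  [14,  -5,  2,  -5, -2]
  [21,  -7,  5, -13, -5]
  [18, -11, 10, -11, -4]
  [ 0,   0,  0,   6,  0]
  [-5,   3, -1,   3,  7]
J_3(6) ⊕ J_1(6) ⊕ J_1(6)

The characteristic polynomial is
  det(x·I − A) = x^5 - 30*x^4 + 360*x^3 - 2160*x^2 + 6480*x - 7776 = (x - 6)^5

Eigenvalues and multiplicities (the geometric multiplicity of λ is n − rank(A − λI), which equals the number of Jordan blocks for λ):
  λ = 6: algebraic multiplicity = 5, geometric multiplicity = 3

Determining the block sizes for each eigenvalue:
  λ = 6: with am = 5 and gm = 3, the partition is not yet determined (e.g. several partitions of 5 into 3 parts exist). Let N = A − (6)·I. Computing rank(N^1) = 2, rank(N^2) = 1, rank(N^3) = 0; the number of blocks of size ≥ j is rank(N^{j−1}) − rank(N^j), giving [3, 1, 1]. So we have 1 block(s) of size 3, 2 block(s) of size 1 → block sizes [3, 1, 1]

Assembling the blocks gives a Jordan form
J =
  [6, 1, 0, 0, 0]
  [0, 6, 1, 0, 0]
  [0, 0, 6, 0, 0]
  [0, 0, 0, 6, 0]
  [0, 0, 0, 0, 6]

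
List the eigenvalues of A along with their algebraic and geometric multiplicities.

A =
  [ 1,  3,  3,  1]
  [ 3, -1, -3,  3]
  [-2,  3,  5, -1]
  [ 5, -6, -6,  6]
λ = 2: alg = 3, geom = 2; λ = 5: alg = 1, geom = 1

Step 1 — factor the characteristic polynomial to read off the algebraic multiplicities:
  χ_A(x) = (x - 5)*(x - 2)^3

Step 2 — compute geometric multiplicities via the rank-nullity identity g(λ) = n − rank(A − λI):
  rank(A − (2)·I) = 2, so dim ker(A − (2)·I) = n − 2 = 2
  rank(A − (5)·I) = 3, so dim ker(A − (5)·I) = n − 3 = 1

Summary:
  λ = 2: algebraic multiplicity = 3, geometric multiplicity = 2
  λ = 5: algebraic multiplicity = 1, geometric multiplicity = 1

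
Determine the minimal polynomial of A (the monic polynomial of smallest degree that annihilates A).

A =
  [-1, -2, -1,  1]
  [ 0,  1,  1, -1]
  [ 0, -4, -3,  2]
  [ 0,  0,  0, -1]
x^2 + 2*x + 1

The characteristic polynomial is χ_A(x) = (x + 1)^4, so the eigenvalues are known. The minimal polynomial is
  m_A(x) = Π_λ (x − λ)^{k_λ}
where k_λ is the size of the *largest* Jordan block for λ (equivalently, the smallest k with (A − λI)^k v = 0 for every generalised eigenvector v of λ).

  λ = -1: largest Jordan block has size 2, contributing (x + 1)^2

So m_A(x) = (x + 1)^2 = x^2 + 2*x + 1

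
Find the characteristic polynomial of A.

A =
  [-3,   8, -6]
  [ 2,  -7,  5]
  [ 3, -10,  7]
x^3 + 3*x^2 + 3*x + 1

Expanding det(x·I − A) (e.g. by cofactor expansion or by noting that A is similar to its Jordan form J, which has the same characteristic polynomial as A) gives
  χ_A(x) = x^3 + 3*x^2 + 3*x + 1
which factors as (x + 1)^3. The eigenvalues (with algebraic multiplicities) are λ = -1 with multiplicity 3.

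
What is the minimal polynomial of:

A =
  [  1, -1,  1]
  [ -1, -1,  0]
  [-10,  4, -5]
x^3 + 5*x^2 + 8*x + 4

The characteristic polynomial is χ_A(x) = (x + 1)*(x + 2)^2, so the eigenvalues are known. The minimal polynomial is
  m_A(x) = Π_λ (x − λ)^{k_λ}
where k_λ is the size of the *largest* Jordan block for λ (equivalently, the smallest k with (A − λI)^k v = 0 for every generalised eigenvector v of λ).

  λ = -2: largest Jordan block has size 2, contributing (x + 2)^2
  λ = -1: largest Jordan block has size 1, contributing (x + 1)

So m_A(x) = (x + 1)*(x + 2)^2 = x^3 + 5*x^2 + 8*x + 4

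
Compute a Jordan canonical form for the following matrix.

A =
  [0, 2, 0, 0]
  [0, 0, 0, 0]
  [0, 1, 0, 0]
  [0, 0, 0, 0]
J_2(0) ⊕ J_1(0) ⊕ J_1(0)

The characteristic polynomial is
  det(x·I − A) = x^4

Eigenvalues and multiplicities (the geometric multiplicity of λ is n − rank(A − λI), which equals the number of Jordan blocks for λ):
  λ = 0: algebraic multiplicity = 4, geometric multiplicity = 3

Determining the block sizes for each eigenvalue:
  λ = 0: 3 blocks summing to 4 forces exactly one block of size 2 and the rest size 1 → block sizes [2, 1, 1]

Assembling the blocks gives a Jordan form
J =
  [0, 1, 0, 0]
  [0, 0, 0, 0]
  [0, 0, 0, 0]
  [0, 0, 0, 0]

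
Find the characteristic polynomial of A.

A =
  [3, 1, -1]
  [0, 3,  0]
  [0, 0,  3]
x^3 - 9*x^2 + 27*x - 27

Expanding det(x·I − A) (e.g. by cofactor expansion or by noting that A is similar to its Jordan form J, which has the same characteristic polynomial as A) gives
  χ_A(x) = x^3 - 9*x^2 + 27*x - 27
which factors as (x - 3)^3. The eigenvalues (with algebraic multiplicities) are λ = 3 with multiplicity 3.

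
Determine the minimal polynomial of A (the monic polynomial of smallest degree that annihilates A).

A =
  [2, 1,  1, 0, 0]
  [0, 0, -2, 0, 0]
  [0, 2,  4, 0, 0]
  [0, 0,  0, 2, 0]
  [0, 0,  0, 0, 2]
x^2 - 4*x + 4

The characteristic polynomial is χ_A(x) = (x - 2)^5, so the eigenvalues are known. The minimal polynomial is
  m_A(x) = Π_λ (x − λ)^{k_λ}
where k_λ is the size of the *largest* Jordan block for λ (equivalently, the smallest k with (A − λI)^k v = 0 for every generalised eigenvector v of λ).

  λ = 2: largest Jordan block has size 2, contributing (x − 2)^2

So m_A(x) = (x - 2)^2 = x^2 - 4*x + 4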